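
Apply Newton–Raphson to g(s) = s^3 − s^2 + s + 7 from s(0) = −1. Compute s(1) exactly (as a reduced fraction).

−5/3

g'(s) = 3s^2 − 2s + 1.
g(−1) = 4, g'(−1) = 6, so s(1) = (−1) − 4/6 = −5/3.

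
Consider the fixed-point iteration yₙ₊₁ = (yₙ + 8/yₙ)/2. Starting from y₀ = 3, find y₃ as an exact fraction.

y₁ = (3 + 8/3)/2 = 17/6.
y₂ = (17/6 + 8/(17/6))/2 = 577/204.
y₃ = (577/204 + 8/(577/204))/2 = 665857/235416.

665857/235416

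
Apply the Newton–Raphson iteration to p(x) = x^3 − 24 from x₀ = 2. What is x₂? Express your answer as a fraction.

662/225

p'(x) = 3x^2.
p(2) = −16, p'(2) = 12, so x₁ = 2 − (−16)/12 = 10/3.
p(10/3) = 352/27, p'(10/3) = 100/3, so x₂ = (10/3) − (352/27)/(100/3) = 662/225.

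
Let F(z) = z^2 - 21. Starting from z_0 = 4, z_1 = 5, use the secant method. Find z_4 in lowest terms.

4051/884

F(4) = -5, F(5) = 4. z_2 = 5 - 4·(5 - 4)/(4 - (-5)) = 41/9.
F(5) = 4, F(41/9) = -20/81. z_3 = (41/9) - (-20/81)·((41/9) - 5)/((-20/81) - 4) = 197/43.
F(41/9) = -20/81, F(197/43) = -20/1849. z_4 = (197/43) - (-20/1849)·((197/43) - (41/9))/((-20/1849) - (-20/81)) = 4051/884.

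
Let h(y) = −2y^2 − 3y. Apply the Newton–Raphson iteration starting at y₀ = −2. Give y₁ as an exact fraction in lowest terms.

h'(y) = −4y − 3.
h(−2) = −2, h'(−2) = 5, so y₁ = (−2) − (−2)/5 = −8/5.

−8/5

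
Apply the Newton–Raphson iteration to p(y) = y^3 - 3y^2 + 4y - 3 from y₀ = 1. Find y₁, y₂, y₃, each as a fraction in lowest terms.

p'(y) = 3y^2 - 6y + 4.
p(1) = -1, p'(1) = 1, so y₁ = 1 - (-1)/1 = 2.
p(2) = 1, p'(2) = 4, so y₂ = 2 - 1/4 = 7/4.
p(7/4) = 11/64, p'(7/4) = 43/16, so y₃ = (7/4) - (11/64)/(43/16) = 145/86.

y₁ = 2, y₂ = 7/4, y₃ = 145/86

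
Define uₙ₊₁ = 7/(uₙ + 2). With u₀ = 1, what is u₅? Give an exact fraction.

1295/699

u₁ = 7/(1 + 2) = 7/3.
u₂ = 7/(7/3 + 2) = 21/13.
u₃ = 7/(21/13 + 2) = 91/47.
u₄ = 7/(91/47 + 2) = 329/185.
u₅ = 7/(329/185 + 2) = 1295/699.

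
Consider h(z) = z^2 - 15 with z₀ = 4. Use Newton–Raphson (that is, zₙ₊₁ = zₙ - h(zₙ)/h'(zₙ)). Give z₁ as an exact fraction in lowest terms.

31/8

h'(z) = 2z.
h(4) = 1, h'(4) = 8, so z₁ = 4 - 1/8 = 31/8.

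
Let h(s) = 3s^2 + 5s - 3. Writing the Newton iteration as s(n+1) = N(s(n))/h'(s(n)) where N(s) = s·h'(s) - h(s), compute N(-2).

15

h'(s) = 6s + 5.
N(s) = s·h'(s) - h(s) = s·(6s + 5) - (3s^2 + 5s - 3) = 3s^2 + 3.
N(-2) = 15.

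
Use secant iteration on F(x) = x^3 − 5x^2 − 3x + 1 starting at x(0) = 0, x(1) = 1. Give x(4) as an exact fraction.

1905937/7797109

F(0) = 1, F(1) = −6. x(2) = 1 − (−6)·(1 − 0)/((−6) − 1) = 1/7.
F(1) = −6, F(1/7) = 162/343. x(3) = (1/7) − (162/343)·((1/7) − 1)/((162/343) − (−6)) = 38/185.
F(1/7) = 162/343, F(38/185) = 1149147/6331625. x(4) = (38/185) − (1149147/6331625)·((38/185) − (1/7))/((1149147/6331625) − (162/343)) = 1905937/7797109.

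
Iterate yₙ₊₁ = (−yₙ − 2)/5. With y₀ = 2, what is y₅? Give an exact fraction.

−1044/3125

y₁ = (−2 − 2)/5 = −4/5.
y₂ = (−(−4/5) − 2)/5 = −6/25.
y₃ = (−(−6/25) − 2)/5 = −44/125.
y₄ = (−(−44/125) − 2)/5 = −206/625.
y₅ = (−(−206/625) − 2)/5 = −1044/3125.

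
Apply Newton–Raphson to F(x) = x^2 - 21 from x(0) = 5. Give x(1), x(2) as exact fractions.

x(1) = 23/5, x(2) = 527/115

F'(x) = 2x.
F(5) = 4, F'(5) = 10, so x(1) = 5 - 4/10 = 23/5.
F(23/5) = 4/25, F'(23/5) = 46/5, so x(2) = (23/5) - (4/25)/(46/5) = 527/115.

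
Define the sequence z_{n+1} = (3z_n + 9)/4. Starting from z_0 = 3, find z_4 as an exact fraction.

z_1 = (3·3 + 9)/4 = 9/2.
z_2 = (3·(9/2) + 9)/4 = 45/8.
z_3 = (3·(45/8) + 9)/4 = 207/32.
z_4 = (3·(207/32) + 9)/4 = 909/128.

909/128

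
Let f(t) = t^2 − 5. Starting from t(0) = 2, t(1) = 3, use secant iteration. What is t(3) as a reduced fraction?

29/13

f(2) = −1, f(3) = 4. t(2) = 3 − 4·(3 − 2)/(4 − (−1)) = 11/5.
f(3) = 4, f(11/5) = −4/25. t(3) = (11/5) − (−4/25)·((11/5) − 3)/((−4/25) − 4) = 29/13.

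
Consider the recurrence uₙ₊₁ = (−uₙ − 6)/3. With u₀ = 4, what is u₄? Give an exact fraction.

−116/81

u₁ = (−4 − 6)/3 = −10/3.
u₂ = (−(−10/3) − 6)/3 = −8/9.
u₃ = (−(−8/9) − 6)/3 = −46/27.
u₄ = (−(−46/27) − 6)/3 = −116/81.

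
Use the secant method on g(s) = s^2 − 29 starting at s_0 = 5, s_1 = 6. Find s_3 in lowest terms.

673/125

g(5) = −4, g(6) = 7. s_2 = 6 − 7·(6 − 5)/(7 − (−4)) = 59/11.
g(6) = 7, g(59/11) = −28/121. s_3 = (59/11) − (−28/121)·((59/11) − 6)/((−28/121) − 7) = 673/125.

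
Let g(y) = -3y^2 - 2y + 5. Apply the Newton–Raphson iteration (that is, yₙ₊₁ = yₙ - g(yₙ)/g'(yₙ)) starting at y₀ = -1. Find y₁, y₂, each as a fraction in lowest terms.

y₁ = -2, y₂ = -17/10

g'(y) = -6y - 2.
g(-1) = 4, g'(-1) = 4, so y₁ = (-1) - 4/4 = -2.
g(-2) = -3, g'(-2) = 10, so y₂ = (-2) - (-3)/10 = -17/10.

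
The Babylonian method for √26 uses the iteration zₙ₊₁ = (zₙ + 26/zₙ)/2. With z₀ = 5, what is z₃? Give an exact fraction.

54100801/10610040

z₁ = (5 + 26/5)/2 = 51/10.
z₂ = (51/10 + 26/(51/10))/2 = 5201/1020.
z₃ = (5201/1020 + 26/(5201/1020))/2 = 54100801/10610040.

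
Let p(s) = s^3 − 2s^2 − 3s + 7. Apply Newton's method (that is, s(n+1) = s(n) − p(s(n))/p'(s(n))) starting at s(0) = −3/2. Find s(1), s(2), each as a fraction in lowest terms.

s(1) = −73/39, s(2) = −1608929/889668

p'(s) = 3s^2 − 4s − 3.
p(−3/2) = 29/8, p'(−3/2) = 39/4, so s(1) = (−3/2) − (29/8)/(39/4) = −73/39.
p(−73/39) = −56347/59319, p'(−73/39) = 7604/507, so s(2) = (−73/39) − (−56347/59319)/(7604/507) = −1608929/889668.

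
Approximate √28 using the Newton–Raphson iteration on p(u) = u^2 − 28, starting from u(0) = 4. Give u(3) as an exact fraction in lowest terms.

p'(u) = 2u.
p(4) = −12, p'(4) = 8, so u(1) = 4 − (−12)/8 = 11/2.
p(11/2) = 9/4, p'(11/2) = 11, so u(2) = (11/2) − (9/4)/11 = 233/44.
p(233/44) = 81/1936, p'(233/44) = 233/22, so u(3) = (233/44) − (81/1936)/(233/22) = 108497/20504.

108497/20504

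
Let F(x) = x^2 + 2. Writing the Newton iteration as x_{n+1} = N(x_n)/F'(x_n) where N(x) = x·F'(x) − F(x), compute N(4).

14

F'(x) = 2x.
N(x) = x·F'(x) − F(x) = x·(2x) − (x^2 + 2) = x^2 − 2.
N(4) = 14.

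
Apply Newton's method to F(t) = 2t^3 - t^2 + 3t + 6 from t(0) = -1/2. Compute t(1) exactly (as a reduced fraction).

-27/22

F'(t) = 6t^2 - 2t + 3.
F(-1/2) = 4, F'(-1/2) = 11/2, so t(1) = (-1/2) - 4/(11/2) = -27/22.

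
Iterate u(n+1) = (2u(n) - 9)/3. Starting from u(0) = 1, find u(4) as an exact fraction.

u(1) = (2·1 - 9)/3 = -7/3.
u(2) = (2·(-7/3) - 9)/3 = -41/9.
u(3) = (2·(-41/9) - 9)/3 = -163/27.
u(4) = (2·(-163/27) - 9)/3 = -569/81.

-569/81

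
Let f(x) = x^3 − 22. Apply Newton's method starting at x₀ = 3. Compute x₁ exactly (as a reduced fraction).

76/27

f'(x) = 3x^2.
f(3) = 5, f'(3) = 27, so x₁ = 3 − 5/27 = 76/27.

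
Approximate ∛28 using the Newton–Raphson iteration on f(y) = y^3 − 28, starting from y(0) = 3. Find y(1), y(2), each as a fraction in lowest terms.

f'(y) = 3y^2.
f(3) = −1, f'(3) = 27, so y(1) = 3 − (−1)/27 = 82/27.
f(82/27) = 244/19683, f'(82/27) = 6724/243, so y(2) = (82/27) − (244/19683)/(6724/243) = 413465/136161.

y(1) = 82/27, y(2) = 413465/136161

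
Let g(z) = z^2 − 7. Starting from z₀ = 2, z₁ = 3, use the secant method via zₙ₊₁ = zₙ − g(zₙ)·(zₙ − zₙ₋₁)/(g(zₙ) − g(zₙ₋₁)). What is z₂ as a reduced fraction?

13/5

g(2) = −3, g(3) = 2. z₂ = 3 − 2·(3 − 2)/(2 − (−3)) = 13/5.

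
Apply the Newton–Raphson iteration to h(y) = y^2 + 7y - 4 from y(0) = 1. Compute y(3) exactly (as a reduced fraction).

h'(y) = 2y + 7.
h(1) = 4, h'(1) = 9, so y(1) = 1 - 4/9 = 5/9.
h(5/9) = 16/81, h'(5/9) = 73/9, so y(2) = (5/9) - (16/81)/(73/9) = 349/657.
h(349/657) = 256/431649, h'(349/657) = 5297/657, so y(3) = (349/657) - (256/431649)/(5297/657) = 1848397/3480129.

1848397/3480129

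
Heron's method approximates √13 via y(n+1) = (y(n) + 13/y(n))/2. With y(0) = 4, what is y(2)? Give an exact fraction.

1673/464

y(1) = (4 + 13/4)/2 = 29/8.
y(2) = (29/8 + 13/(29/8))/2 = 1673/464.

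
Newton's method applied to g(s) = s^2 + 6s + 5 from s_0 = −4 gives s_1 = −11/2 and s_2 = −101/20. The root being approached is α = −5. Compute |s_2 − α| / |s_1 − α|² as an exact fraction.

1/5

s_1 − α = −11/2 − (−5) = −11/2 + 5 = −1/2, so |s_1 − α| = 1/2.
s_2 − α = −101/20 − (−5) = −101/20 + 5 = −1/20, so |s_2 − α| = 1/20.
|s_1 − α|² = 1/4.
Ratio = (1/20) / (1/4) = 1/5.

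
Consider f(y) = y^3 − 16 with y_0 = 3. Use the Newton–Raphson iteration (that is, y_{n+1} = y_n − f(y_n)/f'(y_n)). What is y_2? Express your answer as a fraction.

250232/99225

f'(y) = 3y^2.
f(3) = 11, f'(3) = 27, so y_1 = 3 − 11/27 = 70/27.
f(70/27) = 28072/19683, f'(70/27) = 4900/243, so y_2 = (70/27) − (28072/19683)/(4900/243) = 250232/99225.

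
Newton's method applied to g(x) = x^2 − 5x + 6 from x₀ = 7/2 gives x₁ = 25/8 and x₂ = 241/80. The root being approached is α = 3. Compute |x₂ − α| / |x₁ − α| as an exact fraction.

1/10

x₁ − α = 25/8 − 3 = 1/8, so |x₁ − α| = 1/8.
x₂ − α = 241/80 − 3 = 1/80, so |x₂ − α| = 1/80.
Ratio = (1/80) / (1/8) = 1/10.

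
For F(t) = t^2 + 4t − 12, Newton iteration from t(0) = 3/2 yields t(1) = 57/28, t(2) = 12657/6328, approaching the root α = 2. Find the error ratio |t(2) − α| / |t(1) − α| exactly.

1/226

t(1) − α = 57/28 − 2 = 1/28, so |t(1) − α| = 1/28.
t(2) − α = 12657/6328 − 2 = 1/6328, so |t(2) − α| = 1/6328.
Ratio = (1/6328) / (1/28) = 1/226.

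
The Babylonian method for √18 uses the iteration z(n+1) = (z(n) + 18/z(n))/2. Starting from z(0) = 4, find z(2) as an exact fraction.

z(1) = (4 + 18/4)/2 = 17/4.
z(2) = (17/4 + 18/(17/4))/2 = 577/136.

577/136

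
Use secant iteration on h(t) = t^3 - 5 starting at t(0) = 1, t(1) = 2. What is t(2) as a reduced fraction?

11/7

h(1) = -4, h(2) = 3. t(2) = 2 - 3·(2 - 1)/(3 - (-4)) = 11/7.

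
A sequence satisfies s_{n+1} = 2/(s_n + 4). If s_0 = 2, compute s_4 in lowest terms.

58/129

s_1 = 2/(2 + 4) = 1/3.
s_2 = 2/(1/3 + 4) = 6/13.
s_3 = 2/(6/13 + 4) = 13/29.
s_4 = 2/(13/29 + 4) = 58/129.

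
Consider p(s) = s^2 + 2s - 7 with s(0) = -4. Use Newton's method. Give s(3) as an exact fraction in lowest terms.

p'(s) = 2s + 2.
p(-4) = 1, p'(-4) = -6, so s(1) = (-4) - 1/(-6) = -23/6.
p(-23/6) = 1/36, p'(-23/6) = -17/3, so s(2) = (-23/6) - (1/36)/(-17/3) = -781/204.
p(-781/204) = 1/41616, p'(-781/204) = -577/102, so s(3) = (-781/204) - (1/41616)/(-577/102) = -901273/235416.

-901273/235416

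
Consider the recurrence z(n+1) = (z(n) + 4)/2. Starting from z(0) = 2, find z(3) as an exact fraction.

z(1) = (2 + 4)/2 = 3.
z(2) = (3 + 4)/2 = 7/2.
z(3) = ((7/2) + 4)/2 = 15/4.

15/4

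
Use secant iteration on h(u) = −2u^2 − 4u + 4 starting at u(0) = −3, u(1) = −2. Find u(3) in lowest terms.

−11/4

h(−3) = −2, h(−2) = 4. u(2) = (−2) − 4·((−2) − (−3))/(4 − (−2)) = −8/3.
h(−2) = 4, h(−8/3) = 4/9. u(3) = (−8/3) − (4/9)·((−8/3) − (−2))/((4/9) − 4) = −11/4.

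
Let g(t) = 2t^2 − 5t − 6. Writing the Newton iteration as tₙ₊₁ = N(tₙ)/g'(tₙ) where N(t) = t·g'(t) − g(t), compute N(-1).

8

g'(t) = 4t − 5.
N(t) = t·g'(t) − g(t) = t·(4t − 5) − (2t^2 − 5t − 6) = 2t^2 + 6.
N(-1) = 8.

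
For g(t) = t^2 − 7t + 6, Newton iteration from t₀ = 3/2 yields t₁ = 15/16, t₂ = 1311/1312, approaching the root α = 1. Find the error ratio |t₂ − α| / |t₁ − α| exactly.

t₁ − α = 15/16 − 1 = −1/16, so |t₁ − α| = 1/16.
t₂ − α = 1311/1312 − 1 = −1/1312, so |t₂ − α| = 1/1312.
Ratio = (1/1312) / (1/16) = 1/82.

1/82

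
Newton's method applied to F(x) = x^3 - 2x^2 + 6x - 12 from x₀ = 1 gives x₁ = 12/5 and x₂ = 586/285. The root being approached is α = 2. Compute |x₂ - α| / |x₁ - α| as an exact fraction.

x₁ - α = 12/5 - 2 = 2/5, so |x₁ - α| = 2/5.
x₂ - α = 586/285 - 2 = 16/285, so |x₂ - α| = 16/285.
Ratio = (16/285) / (2/5) = 8/57.

8/57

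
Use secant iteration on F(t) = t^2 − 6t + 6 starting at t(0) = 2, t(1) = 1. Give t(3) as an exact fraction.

14/11

F(2) = −2, F(1) = 1. t(2) = 1 − 1·(1 − 2)/(1 − (−2)) = 4/3.
F(1) = 1, F(4/3) = −2/9. t(3) = (4/3) − (−2/9)·((4/3) − 1)/((−2/9) − 1) = 14/11.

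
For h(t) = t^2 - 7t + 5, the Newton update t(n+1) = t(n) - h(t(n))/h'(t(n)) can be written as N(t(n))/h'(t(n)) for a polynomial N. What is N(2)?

h'(t) = 2t - 7.
N(t) = t·h'(t) - h(t) = t·(2t - 7) - (t^2 - 7t + 5) = t^2 - 5.
N(2) = -1.

-1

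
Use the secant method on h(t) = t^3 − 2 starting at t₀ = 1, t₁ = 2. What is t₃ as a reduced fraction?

75/62

h(1) = −1, h(2) = 6. t₂ = 2 − 6·(2 − 1)/(6 − (−1)) = 8/7.
h(2) = 6, h(8/7) = −174/343. t₃ = (8/7) − (−174/343)·((8/7) − 2)/((−174/343) − 6) = 75/62.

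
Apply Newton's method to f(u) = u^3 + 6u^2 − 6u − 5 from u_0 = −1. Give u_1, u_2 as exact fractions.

f'(u) = 3u^2 + 12u − 6.
f(−1) = 6, f'(−1) = −15, so u_1 = (−1) − 6/(−15) = −3/5.
f(−3/5) = 68/125, f'(−3/5) = −303/25, so u_2 = (−3/5) − (68/125)/(−303/25) = −841/1515.

u_1 = −3/5, u_2 = −841/1515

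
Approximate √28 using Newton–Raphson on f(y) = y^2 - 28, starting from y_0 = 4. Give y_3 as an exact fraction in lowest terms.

f'(y) = 2y.
f(4) = -12, f'(4) = 8, so y_1 = 4 - (-12)/8 = 11/2.
f(11/2) = 9/4, f'(11/2) = 11, so y_2 = (11/2) - (9/4)/11 = 233/44.
f(233/44) = 81/1936, f'(233/44) = 233/22, so y_3 = (233/44) - (81/1936)/(233/22) = 108497/20504.

108497/20504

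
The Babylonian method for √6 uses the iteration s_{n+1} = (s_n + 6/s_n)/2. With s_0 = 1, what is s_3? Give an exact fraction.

10033/4088

s_1 = (1 + 6/1)/2 = 7/2.
s_2 = (7/2 + 6/(7/2))/2 = 73/28.
s_3 = (73/28 + 6/(73/28))/2 = 10033/4088.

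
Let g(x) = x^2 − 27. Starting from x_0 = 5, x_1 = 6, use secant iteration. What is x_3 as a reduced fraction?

213/41

g(5) = −2, g(6) = 9. x_2 = 6 − 9·(6 − 5)/(9 − (−2)) = 57/11.
g(6) = 9, g(57/11) = −18/121. x_3 = (57/11) − (−18/121)·((57/11) − 6)/((−18/121) − 9) = 213/41.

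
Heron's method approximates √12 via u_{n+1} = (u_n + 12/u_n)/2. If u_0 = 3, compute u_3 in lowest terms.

18817/5432

u_1 = (3 + 12/3)/2 = 7/2.
u_2 = (7/2 + 12/(7/2))/2 = 97/28.
u_3 = (97/28 + 12/(97/28))/2 = 18817/5432.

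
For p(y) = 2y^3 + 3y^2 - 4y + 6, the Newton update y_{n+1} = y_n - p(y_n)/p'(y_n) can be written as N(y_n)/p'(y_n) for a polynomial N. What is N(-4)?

p'(y) = 6y^2 + 6y - 4.
N(y) = y·p'(y) - p(y) = y·(6y^2 + 6y - 4) - (2y^3 + 3y^2 - 4y + 6) = 4y^3 + 3y^2 - 6.
N(-4) = -214.

-214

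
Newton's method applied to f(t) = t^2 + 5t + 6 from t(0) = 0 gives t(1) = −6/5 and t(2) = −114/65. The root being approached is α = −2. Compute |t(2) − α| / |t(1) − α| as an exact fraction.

t(1) − α = −6/5 − (−2) = −6/5 + 2 = 4/5, so |t(1) − α| = 4/5.
t(2) − α = −114/65 − (−2) = −114/65 + 2 = 16/65, so |t(2) − α| = 16/65.
Ratio = (16/65) / (4/5) = 4/13.

4/13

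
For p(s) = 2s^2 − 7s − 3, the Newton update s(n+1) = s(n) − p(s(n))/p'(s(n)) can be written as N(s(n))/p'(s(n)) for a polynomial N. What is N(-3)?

p'(s) = 4s − 7.
N(s) = s·p'(s) − p(s) = s·(4s − 7) − (2s^2 − 7s − 3) = 2s^2 + 3.
N(-3) = 21.

21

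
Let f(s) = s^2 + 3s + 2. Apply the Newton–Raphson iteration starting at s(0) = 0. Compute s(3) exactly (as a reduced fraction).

-254/255

f'(s) = 2s + 3.
f(0) = 2, f'(0) = 3, so s(1) = 0 - 2/3 = -2/3.
f(-2/3) = 4/9, f'(-2/3) = 5/3, so s(2) = (-2/3) - (4/9)/(5/3) = -14/15.
f(-14/15) = 16/225, f'(-14/15) = 17/15, so s(3) = (-14/15) - (16/225)/(17/15) = -254/255.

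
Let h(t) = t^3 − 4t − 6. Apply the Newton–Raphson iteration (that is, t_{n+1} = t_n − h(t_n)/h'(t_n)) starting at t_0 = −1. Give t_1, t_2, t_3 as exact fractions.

h'(t) = 3t^2 − 4.
h(−1) = −3, h'(−1) = −1, so t_1 = (−1) − (−3)/(−1) = −4.
h(−4) = −54, h'(−4) = 44, so t_2 = (−4) − (−54)/44 = −61/22.
h(−61/22) = −172773/10648, h'(−61/22) = 9227/484, so t_3 = (−61/22) − (−172773/10648)/(9227/484) = −195037/101497.

t_1 = −4, t_2 = −61/22, t_3 = −195037/101497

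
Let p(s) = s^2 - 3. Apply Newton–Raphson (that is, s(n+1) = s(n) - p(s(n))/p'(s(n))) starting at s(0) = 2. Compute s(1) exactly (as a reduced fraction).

7/4

p'(s) = 2s.
p(2) = 1, p'(2) = 4, so s(1) = 2 - 1/4 = 7/4.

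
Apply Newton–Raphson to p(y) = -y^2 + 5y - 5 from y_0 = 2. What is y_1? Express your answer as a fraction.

p'(y) = -2y + 5.
p(2) = 1, p'(2) = 1, so y_1 = 2 - 1/1 = 1.

1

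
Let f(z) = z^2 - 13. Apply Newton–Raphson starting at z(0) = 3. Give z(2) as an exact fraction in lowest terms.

f'(z) = 2z.
f(3) = -4, f'(3) = 6, so z(1) = 3 - (-4)/6 = 11/3.
f(11/3) = 4/9, f'(11/3) = 22/3, so z(2) = (11/3) - (4/9)/(22/3) = 119/33.

119/33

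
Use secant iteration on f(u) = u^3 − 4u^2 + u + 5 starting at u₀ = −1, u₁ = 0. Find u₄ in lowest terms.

f(−1) = −1, f(0) = 5. u₂ = 0 − 5·(0 − (−1))/(5 − (−1)) = −5/6.
f(0) = 5, f(−5/6) = 175/216. u₃ = (−5/6) − (175/216)·((−5/6) − 0)/((175/216) − 5) = −180/181.
f(−5/6) = 175/216, f(−180/181) = −5537875/5929741. u₄ = (−180/181) − (−5537875/5929741)·((−180/181) − (−5/6))/((−5537875/5929741) − (175/216)) = −11593080/12765061.

−11593080/12765061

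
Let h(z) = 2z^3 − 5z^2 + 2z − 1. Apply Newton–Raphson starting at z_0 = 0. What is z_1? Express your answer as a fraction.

h'(z) = 6z^2 − 10z + 2.
h(0) = −1, h'(0) = 2, so z_1 = 0 − (−1)/2 = 1/2.

1/2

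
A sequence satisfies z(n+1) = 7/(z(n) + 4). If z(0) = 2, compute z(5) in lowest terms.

6167/4686

z(1) = 7/(2 + 4) = 7/6.
z(2) = 7/(7/6 + 4) = 42/31.
z(3) = 7/(42/31 + 4) = 217/166.
z(4) = 7/(217/166 + 4) = 1162/881.
z(5) = 7/(1162/881 + 4) = 6167/4686.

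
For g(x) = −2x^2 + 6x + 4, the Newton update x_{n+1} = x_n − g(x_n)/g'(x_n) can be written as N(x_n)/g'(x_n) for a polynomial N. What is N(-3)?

−22

g'(x) = −4x + 6.
N(x) = x·g'(x) − g(x) = x·(−4x + 6) − (−2x^2 + 6x + 4) = −2x^2 − 4.
N(-3) = −22.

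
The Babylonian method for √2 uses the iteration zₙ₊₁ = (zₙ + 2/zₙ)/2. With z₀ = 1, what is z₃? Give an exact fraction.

z₁ = (1 + 2/1)/2 = 3/2.
z₂ = (3/2 + 2/(3/2))/2 = 17/12.
z₃ = (17/12 + 2/(17/12))/2 = 577/408.

577/408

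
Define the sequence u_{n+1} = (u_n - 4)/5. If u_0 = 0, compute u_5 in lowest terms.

-3124/3125

u_1 = (0 - 4)/5 = -4/5.
u_2 = ((-4/5) - 4)/5 = -24/25.
u_3 = ((-24/25) - 4)/5 = -124/125.
u_4 = ((-124/125) - 4)/5 = -624/625.
u_5 = ((-624/625) - 4)/5 = -3124/3125.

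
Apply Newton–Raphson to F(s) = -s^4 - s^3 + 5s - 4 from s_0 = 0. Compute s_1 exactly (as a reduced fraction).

4/5

F'(s) = -4s^3 - 3s^2 + 5.
F(0) = -4, F'(0) = 5, so s_1 = 0 - (-4)/5 = 4/5.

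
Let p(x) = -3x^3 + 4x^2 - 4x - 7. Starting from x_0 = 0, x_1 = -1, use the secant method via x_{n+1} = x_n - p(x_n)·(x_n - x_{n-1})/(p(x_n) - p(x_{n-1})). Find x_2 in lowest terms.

p(0) = -7, p(-1) = 4. x_2 = (-1) - 4·((-1) - 0)/(4 - (-7)) = -7/11.

-7/11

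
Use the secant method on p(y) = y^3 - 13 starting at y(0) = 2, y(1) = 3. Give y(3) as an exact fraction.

17593/7549

p(2) = -5, p(3) = 14. y(2) = 3 - 14·(3 - 2)/(14 - (-5)) = 43/19.
p(3) = 14, p(43/19) = -9660/6859. y(3) = (43/19) - (-9660/6859)·((43/19) - 3)/((-9660/6859) - 14) = 17593/7549.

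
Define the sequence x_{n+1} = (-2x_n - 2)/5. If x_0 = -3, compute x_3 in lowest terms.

x_1 = (-2·(-3) - 2)/5 = 4/5.
x_2 = (-2·(4/5) - 2)/5 = -18/25.
x_3 = (-2·(-18/25) - 2)/5 = -14/125.

-14/125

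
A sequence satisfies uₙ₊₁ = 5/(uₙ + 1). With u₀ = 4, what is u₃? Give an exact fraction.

u₁ = 5/(4 + 1) = 1.
u₂ = 5/(1 + 1) = 5/2.
u₃ = 5/(5/2 + 1) = 10/7.

10/7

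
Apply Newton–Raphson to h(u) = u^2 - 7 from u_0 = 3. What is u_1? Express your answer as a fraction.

h'(u) = 2u.
h(3) = 2, h'(3) = 6, so u_1 = 3 - 2/6 = 8/3.

8/3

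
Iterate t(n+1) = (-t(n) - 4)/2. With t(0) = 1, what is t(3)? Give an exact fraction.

t(1) = (-1 - 4)/2 = -5/2.
t(2) = (-(-5/2) - 4)/2 = -3/4.
t(3) = (-(-3/4) - 4)/2 = -13/8.

-13/8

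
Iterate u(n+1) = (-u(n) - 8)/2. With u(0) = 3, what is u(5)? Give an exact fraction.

-91/32

u(1) = (-3 - 8)/2 = -11/2.
u(2) = (-(-11/2) - 8)/2 = -5/4.
u(3) = (-(-5/4) - 8)/2 = -27/8.
u(4) = (-(-27/8) - 8)/2 = -37/16.
u(5) = (-(-37/16) - 8)/2 = -91/32.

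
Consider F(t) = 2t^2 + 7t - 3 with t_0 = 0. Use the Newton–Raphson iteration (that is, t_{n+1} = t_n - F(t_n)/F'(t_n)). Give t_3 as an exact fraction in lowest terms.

F'(t) = 4t + 7.
F(0) = -3, F'(0) = 7, so t_1 = 0 - (-3)/7 = 3/7.
F(3/7) = 18/49, F'(3/7) = 61/7, so t_2 = (3/7) - (18/49)/(61/7) = 165/427.
F(165/427) = 648/182329, F'(165/427) = 3649/427, so t_3 = (165/427) - (648/182329)/(3649/427) = 601437/1558123.

601437/1558123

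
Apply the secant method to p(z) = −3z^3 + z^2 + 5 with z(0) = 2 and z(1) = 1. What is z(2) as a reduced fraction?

p(2) = −15, p(1) = 3. z(2) = 1 − 3·(1 − 2)/(3 − (−15)) = 7/6.

7/6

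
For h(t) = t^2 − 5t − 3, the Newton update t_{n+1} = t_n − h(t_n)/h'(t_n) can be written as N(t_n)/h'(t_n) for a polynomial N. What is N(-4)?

h'(t) = 2t − 5.
N(t) = t·h'(t) − h(t) = t·(2t − 5) − (t^2 − 5t − 3) = t^2 + 3.
N(-4) = 19.

19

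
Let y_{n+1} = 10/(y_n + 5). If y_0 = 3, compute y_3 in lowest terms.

50/33

y_1 = 10/(3 + 5) = 5/4.
y_2 = 10/(5/4 + 5) = 8/5.
y_3 = 10/(8/5 + 5) = 50/33.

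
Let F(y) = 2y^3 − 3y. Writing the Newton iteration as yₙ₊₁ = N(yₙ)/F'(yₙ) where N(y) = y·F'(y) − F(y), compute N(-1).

−4

F'(y) = 6y^2 − 3.
N(y) = y·F'(y) − F(y) = y·(6y^2 − 3) − (2y^3 − 3y) = 4y^3.
N(-1) = −4.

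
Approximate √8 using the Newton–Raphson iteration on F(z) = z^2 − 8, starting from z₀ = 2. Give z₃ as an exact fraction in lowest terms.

577/204

F'(z) = 2z.
F(2) = −4, F'(2) = 4, so z₁ = 2 − (−4)/4 = 3.
F(3) = 1, F'(3) = 6, so z₂ = 3 − 1/6 = 17/6.
F(17/6) = 1/36, F'(17/6) = 17/3, so z₃ = (17/6) − (1/36)/(17/3) = 577/204.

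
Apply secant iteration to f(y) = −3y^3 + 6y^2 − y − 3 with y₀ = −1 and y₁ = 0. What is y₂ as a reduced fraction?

f(−1) = 7, f(0) = −3. y₂ = 0 − (−3)·(0 − (−1))/((−3) − 7) = −3/10.

−3/10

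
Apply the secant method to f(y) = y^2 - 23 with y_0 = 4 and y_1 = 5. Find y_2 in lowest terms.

43/9

f(4) = -7, f(5) = 2. y_2 = 5 - 2·(5 - 4)/(2 - (-7)) = 43/9.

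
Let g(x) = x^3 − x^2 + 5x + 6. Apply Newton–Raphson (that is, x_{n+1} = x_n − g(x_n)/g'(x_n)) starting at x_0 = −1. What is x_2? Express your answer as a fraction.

−318/355

g'(x) = 3x^2 − 2x + 5.
g(−1) = −1, g'(−1) = 10, so x_1 = (−1) − (−1)/10 = −9/10.
g(−9/10) = −39/1000, g'(−9/10) = 923/100, so x_2 = (−9/10) − (−39/1000)/(923/100) = −318/355.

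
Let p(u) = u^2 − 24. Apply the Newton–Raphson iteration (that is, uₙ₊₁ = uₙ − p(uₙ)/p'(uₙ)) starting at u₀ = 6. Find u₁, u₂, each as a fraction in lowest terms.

p'(u) = 2u.
p(6) = 12, p'(6) = 12, so u₁ = 6 − 12/12 = 5.
p(5) = 1, p'(5) = 10, so u₂ = 5 − 1/10 = 49/10.

u₁ = 5, u₂ = 49/10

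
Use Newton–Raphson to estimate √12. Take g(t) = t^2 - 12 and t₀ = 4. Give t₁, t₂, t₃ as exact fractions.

g'(t) = 2t.
g(4) = 4, g'(4) = 8, so t₁ = 4 - 4/8 = 7/2.
g(7/2) = 1/4, g'(7/2) = 7, so t₂ = (7/2) - (1/4)/7 = 97/28.
g(97/28) = 1/784, g'(97/28) = 97/14, so t₃ = (97/28) - (1/784)/(97/14) = 18817/5432.

t₁ = 7/2, t₂ = 97/28, t₃ = 18817/5432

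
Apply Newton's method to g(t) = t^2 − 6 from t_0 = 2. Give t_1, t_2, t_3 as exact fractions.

t_1 = 5/2, t_2 = 49/20, t_3 = 4801/1960

g'(t) = 2t.
g(2) = −2, g'(2) = 4, so t_1 = 2 − (−2)/4 = 5/2.
g(5/2) = 1/4, g'(5/2) = 5, so t_2 = (5/2) − (1/4)/5 = 49/20.
g(49/20) = 1/400, g'(49/20) = 49/10, so t_3 = (49/20) − (1/400)/(49/10) = 4801/1960.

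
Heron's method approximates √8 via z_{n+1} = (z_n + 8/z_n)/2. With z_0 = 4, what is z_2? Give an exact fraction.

z_1 = (4 + 8/4)/2 = 3.
z_2 = (3 + 8/3)/2 = 17/6.

17/6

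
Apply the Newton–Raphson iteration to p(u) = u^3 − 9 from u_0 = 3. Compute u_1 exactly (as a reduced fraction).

p'(u) = 3u^2.
p(3) = 18, p'(3) = 27, so u_1 = 3 − 18/27 = 7/3.

7/3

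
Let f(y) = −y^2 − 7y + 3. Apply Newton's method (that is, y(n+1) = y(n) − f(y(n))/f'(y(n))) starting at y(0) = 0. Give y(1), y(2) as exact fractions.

y(1) = 3/7, y(2) = 156/385

f'(y) = −2y − 7.
f(0) = 3, f'(0) = −7, so y(1) = 0 − 3/(−7) = 3/7.
f(3/7) = −9/49, f'(3/7) = −55/7, so y(2) = (3/7) − (−9/49)/(−55/7) = 156/385.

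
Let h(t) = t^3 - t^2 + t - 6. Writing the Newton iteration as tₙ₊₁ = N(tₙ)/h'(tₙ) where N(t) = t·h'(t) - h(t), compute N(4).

h'(t) = 3t^2 - 2t + 1.
N(t) = t·h'(t) - h(t) = t·(3t^2 - 2t + 1) - (t^3 - t^2 + t - 6) = 2t^3 - t^2 + 6.
N(4) = 118.

118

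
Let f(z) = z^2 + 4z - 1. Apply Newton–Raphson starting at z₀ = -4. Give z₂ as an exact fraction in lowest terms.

f'(z) = 2z + 4.
f(-4) = -1, f'(-4) = -4, so z₁ = (-4) - (-1)/(-4) = -17/4.
f(-17/4) = 1/16, f'(-17/4) = -9/2, so z₂ = (-17/4) - (1/16)/(-9/2) = -305/72.

-305/72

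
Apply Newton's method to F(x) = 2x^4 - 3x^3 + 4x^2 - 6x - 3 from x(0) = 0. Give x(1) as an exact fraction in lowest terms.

F'(x) = 8x^3 - 9x^2 + 8x - 6.
F(0) = -3, F'(0) = -6, so x(1) = 0 - (-3)/(-6) = -1/2.

-1/2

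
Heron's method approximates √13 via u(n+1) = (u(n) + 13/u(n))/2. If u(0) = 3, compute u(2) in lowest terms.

u(1) = (3 + 13/3)/2 = 11/3.
u(2) = (11/3 + 13/(11/3))/2 = 119/33.

119/33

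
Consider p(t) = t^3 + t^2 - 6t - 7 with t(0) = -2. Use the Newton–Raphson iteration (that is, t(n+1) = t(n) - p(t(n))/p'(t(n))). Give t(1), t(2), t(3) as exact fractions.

t(1) = -5/2, t(2) = -72/31, t(3) = -377255/164982

p'(t) = 3t^2 + 2t - 6.
p(-2) = 1, p'(-2) = 2, so t(1) = (-2) - 1/2 = -5/2.
p(-5/2) = -11/8, p'(-5/2) = 31/4, so t(2) = (-5/2) - (-11/8)/(31/4) = -72/31.
p(-72/31) = -5929/29791, p'(-72/31) = 5322/961, so t(3) = (-72/31) - (-5929/29791)/(5322/961) = -377255/164982.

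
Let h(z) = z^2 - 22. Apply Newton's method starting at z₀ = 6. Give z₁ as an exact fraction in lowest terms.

29/6

h'(z) = 2z.
h(6) = 14, h'(6) = 12, so z₁ = 6 - 14/12 = 29/6.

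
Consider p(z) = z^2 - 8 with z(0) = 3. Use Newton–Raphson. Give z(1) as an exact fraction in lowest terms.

p'(z) = 2z.
p(3) = 1, p'(3) = 6, so z(1) = 3 - 1/6 = 17/6.

17/6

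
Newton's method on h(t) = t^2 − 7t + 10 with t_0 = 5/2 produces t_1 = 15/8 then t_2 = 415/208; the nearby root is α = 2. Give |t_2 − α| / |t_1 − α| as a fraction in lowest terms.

t_1 − α = 15/8 − 2 = −1/8, so |t_1 − α| = 1/8.
t_2 − α = 415/208 − 2 = −1/208, so |t_2 − α| = 1/208.
Ratio = (1/208) / (1/8) = 1/26.

1/26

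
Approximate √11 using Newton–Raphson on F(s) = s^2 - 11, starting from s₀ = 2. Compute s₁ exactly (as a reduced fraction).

F'(s) = 2s.
F(2) = -7, F'(2) = 4, so s₁ = 2 - (-7)/4 = 15/4.

15/4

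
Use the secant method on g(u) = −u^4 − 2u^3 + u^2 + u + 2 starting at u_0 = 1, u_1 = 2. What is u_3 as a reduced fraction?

143034/134017

g(1) = 1, g(2) = −24. u_2 = 2 − (−24)·(2 − 1)/((−24) − 1) = 26/25.
g(2) = −24, g(26/25) = 274224/390625. u_3 = (26/25) − (274224/390625)·((26/25) − 2)/((274224/390625) − (−24)) = 143034/134017.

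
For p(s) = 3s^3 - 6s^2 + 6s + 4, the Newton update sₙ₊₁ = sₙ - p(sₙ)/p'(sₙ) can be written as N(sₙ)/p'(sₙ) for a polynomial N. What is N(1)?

-4

p'(s) = 9s^2 - 12s + 6.
N(s) = s·p'(s) - p(s) = s·(9s^2 - 12s + 6) - (3s^3 - 6s^2 + 6s + 4) = 6s^3 - 6s^2 - 4.
N(1) = -4.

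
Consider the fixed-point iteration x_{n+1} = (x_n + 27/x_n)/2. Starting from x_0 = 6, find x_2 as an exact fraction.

291/56

x_1 = (6 + 27/6)/2 = 21/4.
x_2 = (21/4 + 27/(21/4))/2 = 291/56.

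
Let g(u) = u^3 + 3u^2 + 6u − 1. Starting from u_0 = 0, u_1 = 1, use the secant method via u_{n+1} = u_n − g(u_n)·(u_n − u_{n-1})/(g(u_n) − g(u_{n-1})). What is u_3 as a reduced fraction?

g(0) = −1, g(1) = 9. u_2 = 1 − 9·(1 − 0)/(9 − (−1)) = 1/10.
g(1) = 9, g(1/10) = −369/1000. u_3 = (1/10) − (−369/1000)·((1/10) − 1)/((−369/1000) − 9) = 47/347.

47/347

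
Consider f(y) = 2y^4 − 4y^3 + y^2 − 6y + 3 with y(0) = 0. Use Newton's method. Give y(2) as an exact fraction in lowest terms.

27/56

f'(y) = 8y^3 − 12y^2 + 2y − 6.
f(0) = 3, f'(0) = −6, so y(1) = 0 − 3/(−6) = 1/2.
f(1/2) = −1/8, f'(1/2) = −7, so y(2) = (1/2) − (−1/8)/(−7) = 27/56.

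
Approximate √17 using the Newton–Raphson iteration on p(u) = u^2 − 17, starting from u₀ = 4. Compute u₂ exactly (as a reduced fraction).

2177/528

p'(u) = 2u.
p(4) = −1, p'(4) = 8, so u₁ = 4 − (−1)/8 = 33/8.
p(33/8) = 1/64, p'(33/8) = 33/4, so u₂ = (33/8) − (1/64)/(33/4) = 2177/528.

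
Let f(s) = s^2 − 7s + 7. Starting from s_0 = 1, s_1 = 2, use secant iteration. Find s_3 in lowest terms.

6/5

f(1) = 1, f(2) = −3. s_2 = 2 − (−3)·(2 − 1)/((−3) − 1) = 5/4.
f(2) = −3, f(5/4) = −3/16. s_3 = (5/4) − (−3/16)·((5/4) − 2)/((−3/16) − (−3)) = 6/5.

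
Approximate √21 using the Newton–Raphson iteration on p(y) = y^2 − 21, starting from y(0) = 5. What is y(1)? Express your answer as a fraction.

p'(y) = 2y.
p(5) = 4, p'(5) = 10, so y(1) = 5 − 4/10 = 23/5.

23/5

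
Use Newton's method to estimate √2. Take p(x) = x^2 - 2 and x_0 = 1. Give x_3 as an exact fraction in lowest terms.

577/408

p'(x) = 2x.
p(1) = -1, p'(1) = 2, so x_1 = 1 - (-1)/2 = 3/2.
p(3/2) = 1/4, p'(3/2) = 3, so x_2 = (3/2) - (1/4)/3 = 17/12.
p(17/12) = 1/144, p'(17/12) = 17/6, so x_3 = (17/12) - (1/144)/(17/6) = 577/408.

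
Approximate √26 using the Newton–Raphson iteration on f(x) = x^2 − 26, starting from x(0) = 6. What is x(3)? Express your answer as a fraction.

f'(x) = 2x.
f(6) = 10, f'(6) = 12, so x(1) = 6 − 10/12 = 31/6.
f(31/6) = 25/36, f'(31/6) = 31/3, so x(2) = (31/6) − (25/36)/(31/3) = 1897/372.
f(1897/372) = 625/138384, f'(1897/372) = 1897/186, so x(3) = (1897/372) − (625/138384)/(1897/186) = 7196593/1411368.

7196593/1411368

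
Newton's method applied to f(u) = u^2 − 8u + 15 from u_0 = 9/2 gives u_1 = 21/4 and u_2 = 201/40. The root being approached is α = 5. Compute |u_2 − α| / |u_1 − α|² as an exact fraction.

2/5

u_1 − α = 21/4 − 5 = 1/4, so |u_1 − α| = 1/4.
u_2 − α = 201/40 − 5 = 1/40, so |u_2 − α| = 1/40.
|u_1 − α|² = 1/16.
Ratio = (1/40) / (1/16) = 2/5.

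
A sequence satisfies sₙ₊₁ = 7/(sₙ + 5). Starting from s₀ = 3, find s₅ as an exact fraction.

12488/10957

s₁ = 7/(3 + 5) = 7/8.
s₂ = 7/(7/8 + 5) = 56/47.
s₃ = 7/(56/47 + 5) = 329/291.
s₄ = 7/(329/291 + 5) = 2037/1784.
s₅ = 7/(2037/1784 + 5) = 12488/10957.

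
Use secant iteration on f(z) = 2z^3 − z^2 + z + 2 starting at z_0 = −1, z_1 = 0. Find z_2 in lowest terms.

−1/2

f(−1) = −2, f(0) = 2. z_2 = 0 − 2·(0 − (−1))/(2 − (−2)) = −1/2.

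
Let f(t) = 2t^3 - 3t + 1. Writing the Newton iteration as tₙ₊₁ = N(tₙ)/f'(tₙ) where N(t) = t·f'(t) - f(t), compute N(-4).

f'(t) = 6t^2 - 3.
N(t) = t·f'(t) - f(t) = t·(6t^2 - 3) - (2t^3 - 3t + 1) = 4t^3 - 1.
N(-4) = -257.

-257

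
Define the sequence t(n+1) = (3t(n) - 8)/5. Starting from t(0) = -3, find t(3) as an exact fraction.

t(1) = (3·(-3) - 8)/5 = -17/5.
t(2) = (3·(-17/5) - 8)/5 = -91/25.
t(3) = (3·(-91/25) - 8)/5 = -473/125.

-473/125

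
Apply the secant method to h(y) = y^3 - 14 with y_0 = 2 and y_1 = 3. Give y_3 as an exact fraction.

18386/7693

h(2) = -6, h(3) = 13. y_2 = 3 - 13·(3 - 2)/(13 - (-6)) = 44/19.
h(3) = 13, h(44/19) = -10842/6859. y_3 = (44/19) - (-10842/6859)·((44/19) - 3)/((-10842/6859) - 13) = 18386/7693.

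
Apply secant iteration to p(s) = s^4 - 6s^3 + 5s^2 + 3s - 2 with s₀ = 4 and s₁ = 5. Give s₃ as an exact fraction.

p(4) = -38, p(5) = 13. s₂ = 5 - 13·(5 - 4)/(13 - (-38)) = 242/51.
p(5) = 13, p(242/51) = -62640188/6765201. s₃ = (242/51) - (-62640188/6765201)·((242/51) - 5)/((-62640188/6765201) - 13) = 56193922/11583677.

56193922/11583677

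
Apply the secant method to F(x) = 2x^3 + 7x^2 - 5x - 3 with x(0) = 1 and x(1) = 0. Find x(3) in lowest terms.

24/11

F(1) = 1, F(0) = -3. x(2) = 0 - (-3)·(0 - 1)/((-3) - 1) = 3/4.
F(0) = -3, F(3/4) = -63/32. x(3) = (3/4) - (-63/32)·((3/4) - 0)/((-63/32) - (-3)) = 24/11.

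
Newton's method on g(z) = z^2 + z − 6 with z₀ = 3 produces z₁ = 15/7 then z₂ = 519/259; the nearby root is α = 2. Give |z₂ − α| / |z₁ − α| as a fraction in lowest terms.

z₁ − α = 15/7 − 2 = 1/7, so |z₁ − α| = 1/7.
z₂ − α = 519/259 − 2 = 1/259, so |z₂ − α| = 1/259.
Ratio = (1/259) / (1/7) = 1/37.

1/37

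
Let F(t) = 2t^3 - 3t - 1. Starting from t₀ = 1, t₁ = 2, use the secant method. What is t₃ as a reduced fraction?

647/505

F(1) = -2, F(2) = 9. t₂ = 2 - 9·(2 - 1)/(9 - (-2)) = 13/11.
F(2) = 9, F(13/11) = -1656/1331. t₃ = (13/11) - (-1656/1331)·((13/11) - 2)/((-1656/1331) - 9) = 647/505.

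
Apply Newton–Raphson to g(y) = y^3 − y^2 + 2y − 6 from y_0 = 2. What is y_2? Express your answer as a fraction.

g'(y) = 3y^2 − 2y + 2.
g(2) = 2, g'(2) = 10, so y_1 = 2 − 2/10 = 9/5.
g(9/5) = 24/125, g'(9/5) = 203/25, so y_2 = (9/5) − (24/125)/(203/25) = 1803/1015.

1803/1015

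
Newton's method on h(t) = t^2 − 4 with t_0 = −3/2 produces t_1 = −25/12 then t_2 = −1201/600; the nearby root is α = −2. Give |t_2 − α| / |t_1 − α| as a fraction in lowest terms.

t_1 − α = −25/12 − (−2) = −25/12 + 2 = −1/12, so |t_1 − α| = 1/12.
t_2 − α = −1201/600 − (−2) = −1201/600 + 2 = −1/600, so |t_2 − α| = 1/600.
Ratio = (1/600) / (1/12) = 1/50.

1/50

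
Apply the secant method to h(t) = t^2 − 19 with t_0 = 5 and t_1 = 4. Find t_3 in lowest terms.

h(5) = 6, h(4) = −3. t_2 = 4 − (−3)·(4 − 5)/((−3) − 6) = 13/3.
h(4) = −3, h(13/3) = −2/9. t_3 = (13/3) − (−2/9)·((13/3) − 4)/((−2/9) − (−3)) = 109/25.

109/25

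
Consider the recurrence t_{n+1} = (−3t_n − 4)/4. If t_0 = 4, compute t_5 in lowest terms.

−53/32

t_1 = (−3·4 − 4)/4 = −4.
t_2 = (−3·(−4) − 4)/4 = 2.
t_3 = (−3·2 − 4)/4 = −5/2.
t_4 = (−3·(−5/2) − 4)/4 = 7/8.
t_5 = (−3·(7/8) − 4)/4 = −53/32.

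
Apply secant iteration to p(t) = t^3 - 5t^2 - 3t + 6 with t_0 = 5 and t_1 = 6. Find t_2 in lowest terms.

58/11

p(5) = -9, p(6) = 24. t_2 = 6 - 24·(6 - 5)/(24 - (-9)) = 58/11.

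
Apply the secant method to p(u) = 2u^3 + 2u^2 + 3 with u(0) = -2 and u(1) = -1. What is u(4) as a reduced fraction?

p(-2) = -5, p(-1) = 3. u(2) = (-1) - 3·((-1) - (-2))/(3 - (-5)) = -11/8.
p(-1) = 3, p(-11/8) = 405/256. u(3) = (-11/8) - (405/256)·((-11/8) - (-1))/((405/256) - 3) = -217/121.
p(-11/8) = 405/256, p(-217/121) = -3726405/1771561. u(4) = (-217/121) - (-3726405/1771561)·((-217/121) - (-11/8))/((-3726405/1771561) - (405/256)) = -6415849/4127017.

-6415849/4127017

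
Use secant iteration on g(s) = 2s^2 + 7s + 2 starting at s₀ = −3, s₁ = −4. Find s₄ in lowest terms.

−2138/671

g(−3) = −1, g(−4) = 6. s₂ = (−4) − 6·((−4) − (−3))/(6 − (−1)) = −22/7.
g(−4) = 6, g(−22/7) = −12/49. s₃ = (−22/7) − (−12/49)·((−22/7) − (−4))/((−12/49) − 6) = −54/17.
g(−22/7) = −12/49, g(−54/17) = −16/289. s₄ = (−54/17) − (−16/289)·((−54/17) − (−22/7))/((−16/289) − (−12/49)) = −2138/671.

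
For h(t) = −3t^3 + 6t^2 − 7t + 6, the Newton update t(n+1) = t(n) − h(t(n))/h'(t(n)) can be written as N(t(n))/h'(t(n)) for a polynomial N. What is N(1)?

−6

h'(t) = −9t^2 + 12t − 7.
N(t) = t·h'(t) − h(t) = t·(−9t^2 + 12t − 7) − (−3t^3 + 6t^2 − 7t + 6) = −6t^3 + 6t^2 − 6.
N(1) = −6.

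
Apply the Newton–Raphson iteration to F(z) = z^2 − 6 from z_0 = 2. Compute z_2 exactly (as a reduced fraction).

49/20

F'(z) = 2z.
F(2) = −2, F'(2) = 4, so z_1 = 2 − (−2)/4 = 5/2.
F(5/2) = 1/4, F'(5/2) = 5, so z_2 = (5/2) − (1/4)/5 = 49/20.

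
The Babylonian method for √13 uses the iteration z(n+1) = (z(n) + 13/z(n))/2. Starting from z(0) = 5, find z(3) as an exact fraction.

z(1) = (5 + 13/5)/2 = 19/5.
z(2) = (19/5 + 13/(19/5))/2 = 343/95.
z(3) = (343/95 + 13/(343/95))/2 = 117487/32585.

117487/32585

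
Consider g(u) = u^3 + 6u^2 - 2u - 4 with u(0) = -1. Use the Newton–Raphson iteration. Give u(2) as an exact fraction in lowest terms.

g'(u) = 3u^2 + 12u - 2.
g(-1) = 3, g'(-1) = -11, so u(1) = (-1) - 3/(-11) = -8/11.
g(-8/11) = 324/1331, g'(-8/11) = -1106/121, so u(2) = (-8/11) - (324/1331)/(-1106/121) = -4262/6083.

-4262/6083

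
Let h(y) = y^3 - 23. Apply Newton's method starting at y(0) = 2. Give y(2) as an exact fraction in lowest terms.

2933/1014

h'(y) = 3y^2.
h(2) = -15, h'(2) = 12, so y(1) = 2 - (-15)/12 = 13/4.
h(13/4) = 725/64, h'(13/4) = 507/16, so y(2) = (13/4) - (725/64)/(507/16) = 2933/1014.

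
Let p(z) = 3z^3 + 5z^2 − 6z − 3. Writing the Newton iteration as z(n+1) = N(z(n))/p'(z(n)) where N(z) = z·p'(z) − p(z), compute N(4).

p'(z) = 9z^2 + 10z − 6.
N(z) = z·p'(z) − p(z) = z·(9z^2 + 10z − 6) − (3z^3 + 5z^2 − 6z − 3) = 6z^3 + 5z^2 + 3.
N(4) = 467.

467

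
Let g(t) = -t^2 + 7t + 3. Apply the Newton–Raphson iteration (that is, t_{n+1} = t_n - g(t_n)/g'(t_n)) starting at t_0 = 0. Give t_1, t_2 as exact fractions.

g'(t) = -2t + 7.
g(0) = 3, g'(0) = 7, so t_1 = 0 - 3/7 = -3/7.
g(-3/7) = -9/49, g'(-3/7) = 55/7, so t_2 = (-3/7) - (-9/49)/(55/7) = -156/385.

t_1 = -3/7, t_2 = -156/385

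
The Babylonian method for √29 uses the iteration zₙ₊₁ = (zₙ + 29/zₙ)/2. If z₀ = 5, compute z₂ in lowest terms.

727/135

z₁ = (5 + 29/5)/2 = 27/5.
z₂ = (27/5 + 29/(27/5))/2 = 727/135.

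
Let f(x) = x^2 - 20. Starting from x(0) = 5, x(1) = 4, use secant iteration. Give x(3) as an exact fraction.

f(5) = 5, f(4) = -4. x(2) = 4 - (-4)·(4 - 5)/((-4) - 5) = 40/9.
f(4) = -4, f(40/9) = -20/81. x(3) = (40/9) - (-20/81)·((40/9) - 4)/((-20/81) - (-4)) = 85/19.

85/19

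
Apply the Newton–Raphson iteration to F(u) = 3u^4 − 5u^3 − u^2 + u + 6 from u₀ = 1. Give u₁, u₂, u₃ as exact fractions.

F'(u) = 12u^3 − 15u^2 − 2u + 1.
F(1) = 4, F'(1) = −4, so u₁ = 1 − 4/(−4) = 2.
F(2) = 12, F'(2) = 33, so u₂ = 2 − 12/33 = 18/11.
F(18/11) = 66768/14641, F'(18/11) = 13499/1331, so u₃ = (18/11) − (66768/14641)/(13499/1331) = 176214/148489.

u₁ = 2, u₂ = 18/11, u₃ = 176214/148489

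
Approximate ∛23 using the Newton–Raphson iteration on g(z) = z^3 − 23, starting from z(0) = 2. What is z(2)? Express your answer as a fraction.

2933/1014

g'(z) = 3z^2.
g(2) = −15, g'(2) = 12, so z(1) = 2 − (−15)/12 = 13/4.
g(13/4) = 725/64, g'(13/4) = 507/16, so z(2) = (13/4) − (725/64)/(507/16) = 2933/1014.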